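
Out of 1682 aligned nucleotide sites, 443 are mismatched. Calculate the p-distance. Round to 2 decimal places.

p = 443/1682 = 0.263376… ≈ 0.26 (to 2 d.p.).

0.26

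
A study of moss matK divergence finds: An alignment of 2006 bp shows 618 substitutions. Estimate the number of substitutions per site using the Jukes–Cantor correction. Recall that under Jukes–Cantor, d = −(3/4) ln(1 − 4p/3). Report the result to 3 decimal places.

0.397

p = 618/2006 ≈ 0.308076.
d = −(3/4) ln(1 − 4p/3) = −0.75 ln(1 − 0.410768) = −0.75 ln(0.589232)
  = −0.75 × (-0.528935) = 0.396701 substitutions/site.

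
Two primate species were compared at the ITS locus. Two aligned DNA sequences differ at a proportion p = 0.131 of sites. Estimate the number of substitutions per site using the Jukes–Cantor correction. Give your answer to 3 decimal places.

0.144

d = −(3/4) ln(1 − 4p/3) = −0.75 ln(1 − 0.174667) = −0.75 ln(0.825333)
  = −0.75 × (-0.191968) = 0.143976 substitutions/site.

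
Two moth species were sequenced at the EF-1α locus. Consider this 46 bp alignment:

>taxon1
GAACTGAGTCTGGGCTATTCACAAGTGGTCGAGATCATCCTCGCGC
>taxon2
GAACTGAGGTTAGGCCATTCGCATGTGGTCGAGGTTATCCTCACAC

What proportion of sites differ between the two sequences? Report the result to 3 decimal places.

0.217

The sequences differ at 10 of 46 positions (sites 9, 10, 12, 16, 21, 24, 34, 36, 43, 45).
p = 10/46 = 0.217391… ≈ 0.217 (to 3 d.p.).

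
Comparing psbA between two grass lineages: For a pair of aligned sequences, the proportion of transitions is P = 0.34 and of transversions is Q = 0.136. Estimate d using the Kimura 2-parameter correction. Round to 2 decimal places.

Under the Kimura two-parameter model, d = −½ ln(1 − 2P − Q) − ¼ ln(1 − 2Q).
1 − 2P − Q = 0.184, giving −½ ln(0.184) = 0.846410.
1 − 2Q = 0.728, giving −¼ ln(0.728) = 0.079364.
d = 0.846410 + 0.079364 = 0.925774.

0.93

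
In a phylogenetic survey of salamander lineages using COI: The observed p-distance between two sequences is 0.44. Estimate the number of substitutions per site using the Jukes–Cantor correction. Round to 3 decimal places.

0.663

d = −(3/4) ln(1 − 4p/3) = −0.75 ln(1 − 0.586667) = −0.75 ln(0.413333)
  = −0.75 × (-0.883502) = 0.662627 substitutions/site.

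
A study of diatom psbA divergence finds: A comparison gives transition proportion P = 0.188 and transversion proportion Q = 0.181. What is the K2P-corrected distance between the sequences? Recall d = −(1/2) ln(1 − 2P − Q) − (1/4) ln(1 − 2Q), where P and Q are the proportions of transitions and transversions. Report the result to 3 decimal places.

Under the Kimura two-parameter model, d = −½ ln(1 − 2P − Q) − ¼ ln(1 − 2Q).
1 − 2P − Q = 0.443, giving −½ ln(0.443) = 0.407093.
1 − 2Q = 0.638, giving −¼ ln(0.638) = 0.112354.
d = 0.407093 + 0.112354 = 0.519447.

0.519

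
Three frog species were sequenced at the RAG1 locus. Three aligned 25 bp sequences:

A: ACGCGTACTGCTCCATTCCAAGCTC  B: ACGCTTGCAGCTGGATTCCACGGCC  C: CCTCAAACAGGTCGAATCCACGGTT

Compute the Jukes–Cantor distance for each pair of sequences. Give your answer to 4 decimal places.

d(A,B) = 0.4172, d(A,C) = 0.6626, d(B,C) = 0.5716

A–B: 8/25 sites differ → p = 0.32, d = −0.75 ln(1 − 0.426667) = 0.417216 ≈ 0.4172.
A–C: 11/25 sites differ → p = 0.44, d = −0.75 ln(1 − 0.586667) = 0.662626 ≈ 0.6626.
B–C: 10/25 sites differ → p = 0.4, d = −0.75 ln(1 − 0.533333) = 0.571605 ≈ 0.5716.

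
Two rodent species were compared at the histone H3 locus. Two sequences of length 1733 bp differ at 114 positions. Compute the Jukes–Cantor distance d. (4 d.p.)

p = 114/1733 ≈ 0.065782.
d = −(3/4) ln(1 − 4p/3) = −0.75 ln(1 − 0.087709) = −0.75 ln(0.912291)
  = −0.75 × (-0.091796) = 0.068847 substitutions/site.

0.0688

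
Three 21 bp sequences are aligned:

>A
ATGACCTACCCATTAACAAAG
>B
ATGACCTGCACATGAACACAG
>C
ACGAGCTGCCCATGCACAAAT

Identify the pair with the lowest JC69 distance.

A and B

A–B: 4/21 differ, p = 0.190, d = 0.220.
A–C: 6/21 differ, p = 0.286, d = 0.360.
B–C: 6/21 differ, p = 0.286, d = 0.360.
The smallest distance is between A and B.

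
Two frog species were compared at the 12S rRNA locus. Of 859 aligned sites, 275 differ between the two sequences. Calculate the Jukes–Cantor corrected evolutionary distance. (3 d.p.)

0.417

p = 275/859 ≈ 0.32014.
d = −(3/4) ln(1 − 4p/3) = −0.75 ln(1 − 0.426853) = −0.75 ln(0.573147)
  = −0.75 × (-0.556613) = 0.417460 substitutions/site.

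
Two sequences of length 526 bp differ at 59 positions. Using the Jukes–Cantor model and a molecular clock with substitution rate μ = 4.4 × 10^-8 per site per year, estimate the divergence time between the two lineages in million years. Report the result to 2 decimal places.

p = 59/526 ≈ 0.112167.
d = −(3/4) ln(1 − 4p/3) = −0.75 ln(1 − 0.149556) = −0.75 ln(0.850444)
  = −0.75 × (-0.161997) = 0.121498 substitutions/site.
Under a molecular clock d = 2μt, so t = d/(2μ) = 0.121498 / (2 × 4.4 × 10^-8) = 1.38 million years.

1.38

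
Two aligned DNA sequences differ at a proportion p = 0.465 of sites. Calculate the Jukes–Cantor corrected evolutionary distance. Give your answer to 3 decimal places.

d = −(3/4) ln(1 − 4p/3) = −0.75 ln(1 − 0.62) = −0.75 ln(0.38)
  = −0.75 × (-0.967584) = 0.725688 substitutions/site.

0.726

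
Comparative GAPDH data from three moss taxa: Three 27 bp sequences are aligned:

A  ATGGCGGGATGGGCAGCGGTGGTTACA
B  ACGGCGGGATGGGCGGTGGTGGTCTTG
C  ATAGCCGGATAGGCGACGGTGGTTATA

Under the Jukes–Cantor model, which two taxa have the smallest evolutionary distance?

A and C

A–B: 7/27 differ, p = 0.259, d = 0.318.
A–C: 6/27 differ, p = 0.222, d = 0.264.
B–C: 9/27 differ, p = 0.333, d = 0.441.
The smallest distance is between A and C.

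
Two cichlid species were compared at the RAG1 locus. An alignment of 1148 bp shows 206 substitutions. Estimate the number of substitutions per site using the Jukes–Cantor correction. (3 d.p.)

p = 206/1148 ≈ 0.179443.
d = −(3/4) ln(1 − 4p/3) = −0.75 ln(1 − 0.239257) = −0.75 ln(0.760743)
  = −0.75 × (-0.273460) = 0.205095 substitutions/site.

0.205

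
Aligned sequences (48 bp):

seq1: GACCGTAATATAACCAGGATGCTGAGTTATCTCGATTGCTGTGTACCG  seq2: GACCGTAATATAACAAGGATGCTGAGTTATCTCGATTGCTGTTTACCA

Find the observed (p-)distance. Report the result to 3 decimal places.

The sequences differ at 3 of 48 positions (sites 15, 43, 48).
p = 3/48 = 0.0625 ≈ 0.063 (to 3 d.p.).

0.063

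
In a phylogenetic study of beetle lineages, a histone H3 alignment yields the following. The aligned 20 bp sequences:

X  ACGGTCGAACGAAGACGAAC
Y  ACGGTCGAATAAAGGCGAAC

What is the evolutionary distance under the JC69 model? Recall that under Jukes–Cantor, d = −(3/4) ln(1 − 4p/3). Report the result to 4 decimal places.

The sequences differ at 3 of 20 sites (10, 11, 15), so p = 3/20 = 0.15.
d = −(3/4) ln(1 − 4p/3) = −0.75 ln(1 − 0.2) = −0.75 ln(0.8)
  = −0.75 × (-0.223144) = 0.167358 substitutions/site.

0.1674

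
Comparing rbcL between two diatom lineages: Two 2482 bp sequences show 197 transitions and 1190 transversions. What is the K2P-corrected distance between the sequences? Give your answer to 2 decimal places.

1.31

P = 197/2482 ≈ 0.079371 and Q = 1190/2482 ≈ 0.479452.
Under the Kimura two-parameter model, d = −½ ln(1 − 2P − Q) − ¼ ln(1 − 2Q).
1 − 2P − Q = 0.361806, giving −½ ln(0.361806) = 0.508324.
1 − 2Q = 0.041096, giving −¼ ln(0.041096) = 0.797961.
d = 0.508324 + 0.797961 = 1.306285.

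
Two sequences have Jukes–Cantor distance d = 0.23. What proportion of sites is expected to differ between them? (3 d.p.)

p = (3/4)(1 − e^(−4d/3)) = 0.75 × (1 − e^(-0.306667)) = 0.75 × (1 − 0.735896) = 0.198078.

0.198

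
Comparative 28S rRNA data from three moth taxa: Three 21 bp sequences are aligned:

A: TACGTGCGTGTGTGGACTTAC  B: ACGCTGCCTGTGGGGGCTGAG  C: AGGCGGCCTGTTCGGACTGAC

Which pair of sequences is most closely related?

A–B: 9/21 differ, p = 0.429, d = 0.635.
A–C: 9/21 differ, p = 0.429, d = 0.635.
B–C: 6/21 differ, p = 0.286, d = 0.360.
The smallest distance is between B and C.

B and C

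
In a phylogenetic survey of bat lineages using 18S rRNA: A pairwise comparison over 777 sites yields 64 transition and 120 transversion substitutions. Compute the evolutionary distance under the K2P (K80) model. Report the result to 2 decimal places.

P = 64/777 ≈ 0.082368 and Q = 120/777 ≈ 0.15444.
Under the Kimura two-parameter model, d = −½ ln(1 − 2P − Q) − ¼ ln(1 − 2Q).
1 − 2P − Q = 0.680824, giving −½ ln(0.680824) = 0.192226.
1 − 2Q = 0.69112, giving −¼ ln(0.69112) = 0.092360.
d = 0.192226 + 0.092360 = 0.284586.

0.28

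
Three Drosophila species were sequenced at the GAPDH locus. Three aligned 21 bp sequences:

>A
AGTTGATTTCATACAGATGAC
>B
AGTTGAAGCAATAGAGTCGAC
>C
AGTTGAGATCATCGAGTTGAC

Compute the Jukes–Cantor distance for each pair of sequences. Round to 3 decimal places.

d(A,B) = 0.441, d(A,C) = 0.286, d(B,C) = 0.360

A–B: 7/21 sites differ → p ≈ 0.333333, d = −0.75 ln(1 − 0.444444) = 0.440839 ≈ 0.441.
A–C: 5/21 sites differ → p ≈ 0.238095, d = −0.75 ln(1 − 0.31746) = 0.286451 ≈ 0.286.
B–C: 6/21 sites differ → p ≈ 0.285714, d = −0.75 ln(1 − 0.380952) = 0.359679 ≈ 0.360.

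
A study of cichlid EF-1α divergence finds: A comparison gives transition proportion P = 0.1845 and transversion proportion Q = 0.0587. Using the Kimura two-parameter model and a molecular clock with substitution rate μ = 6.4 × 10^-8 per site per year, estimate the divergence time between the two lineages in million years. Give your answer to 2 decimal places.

Under the Kimura two-parameter model, d = −½ ln(1 − 2P − Q) − ¼ ln(1 − 2Q).
1 − 2P − Q = 0.5723, giving −½ ln(0.5723) = 0.279046.
1 − 2Q = 0.8826, giving −¼ ln(0.8826) = 0.031221.
d = 0.279046 + 0.031221 = 0.310267.
Under a molecular clock d = 2μt, so t = d/(2μ) = 0.310267 / (2 × 6.4 × 10^-8) = 2.42 million years.

2.42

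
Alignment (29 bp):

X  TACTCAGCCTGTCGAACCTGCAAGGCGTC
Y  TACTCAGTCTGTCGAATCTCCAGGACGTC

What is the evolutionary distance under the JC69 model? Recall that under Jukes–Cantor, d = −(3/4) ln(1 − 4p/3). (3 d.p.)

The sequences differ at 5 of 29 sites (8, 17, 20, 23, 25), so p = 5/29 ≈ 0.172414.
d = −(3/4) ln(1 − 4p/3) = −0.75 ln(1 − 0.229885) = −0.75 ln(0.770115)
  = −0.75 × (-0.261215) = 0.195911 substitutions/site.

0.196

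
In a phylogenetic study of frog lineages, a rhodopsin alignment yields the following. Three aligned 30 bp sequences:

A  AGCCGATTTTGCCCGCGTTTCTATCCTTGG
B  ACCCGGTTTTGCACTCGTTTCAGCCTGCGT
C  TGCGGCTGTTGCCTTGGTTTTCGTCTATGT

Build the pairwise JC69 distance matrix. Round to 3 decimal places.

A–B: 11/30 sites differ → p ≈ 0.366667, d = −0.75 ln(1 − 0.488889) = 0.503376 ≈ 0.503.
A–C: 13/30 sites differ → p ≈ 0.433333, d = −0.75 ln(1 − 0.577777) = 0.646666 ≈ 0.647.
B–C: 13/30 sites differ → p ≈ 0.433333, d = −0.75 ln(1 − 0.577777) = 0.646666 ≈ 0.647.

d(A,B) = 0.503, d(A,C) = 0.647, d(B,C) = 0.647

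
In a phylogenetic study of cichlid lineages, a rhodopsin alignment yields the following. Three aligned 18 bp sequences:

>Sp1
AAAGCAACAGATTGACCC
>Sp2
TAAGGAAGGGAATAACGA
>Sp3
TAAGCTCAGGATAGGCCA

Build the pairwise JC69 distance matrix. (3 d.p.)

d(Sp1,Sp2) = 0.673, d(Sp1,Sp3) = 0.673, d(Sp2,Sp3) = 0.824

Sp1–Sp2: 8/18 sites differ → p ≈ 0.444444, d = −0.75 ln(1 − 0.592592) = 0.673455 ≈ 0.673.
Sp1–Sp3: 8/18 sites differ → p ≈ 0.444444, d = −0.75 ln(1 − 0.592592) = 0.673455 ≈ 0.673.
Sp2–Sp3: 9/18 sites differ → p = 0.5, d = −0.75 ln(1 − 0.666667) = 0.823960 ≈ 0.824.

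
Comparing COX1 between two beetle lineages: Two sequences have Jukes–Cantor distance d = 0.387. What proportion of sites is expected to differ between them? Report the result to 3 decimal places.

p = (3/4)(1 − e^(−4d/3)) = 0.75 × (1 − e^(-0.516)) = 0.75 × (1 − 0.596903) = 0.302323.

0.302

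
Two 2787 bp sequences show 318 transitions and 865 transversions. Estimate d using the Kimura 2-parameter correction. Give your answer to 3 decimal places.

P = 318/2787 ≈ 0.114101 and Q = 865/2787 ≈ 0.31037.
Under the Kimura two-parameter model, d = −½ ln(1 − 2P − Q) − ¼ ln(1 − 2Q).
1 − 2P − Q = 0.461428, giving −½ ln(0.461428) = 0.386715.
1 − 2Q = 0.37926, giving −¼ ln(0.37926) = 0.242383.
d = 0.386715 + 0.242383 = 0.629098.

0.629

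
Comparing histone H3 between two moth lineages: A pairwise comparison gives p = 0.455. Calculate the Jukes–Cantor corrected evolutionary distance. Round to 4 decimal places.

d = −(3/4) ln(1 − 4p/3) = −0.75 ln(1 − 0.606667) = −0.75 ln(0.393333)
  = −0.75 × (-0.933099) = 0.699824 substitutions/site.

0.6998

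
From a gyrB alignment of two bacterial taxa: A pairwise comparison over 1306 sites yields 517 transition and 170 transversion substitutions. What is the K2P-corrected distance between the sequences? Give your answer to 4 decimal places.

P = 517/1306 ≈ 0.395865 and Q = 170/1306 ≈ 0.130168.
Under the Kimura two-parameter model, d = −½ ln(1 − 2P − Q) − ¼ ln(1 − 2Q).
1 − 2P − Q = 0.078102, giving −½ ln(0.078102) = 1.274870.
1 − 2Q = 0.739664, giving −¼ ln(0.739664) = 0.075390.
d = 1.274870 + 0.075390 = 1.350260.

1.3503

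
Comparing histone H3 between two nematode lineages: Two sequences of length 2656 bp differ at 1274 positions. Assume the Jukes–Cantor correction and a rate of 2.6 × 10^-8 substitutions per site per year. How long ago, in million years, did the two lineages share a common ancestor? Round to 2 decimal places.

14.72

p = 1274/2656 ≈ 0.479669.
d = −(3/4) ln(1 − 4p/3) = −0.75 ln(1 − 0.639559) = −0.75 ln(0.360441)
  = −0.75 × (-1.020427) = 0.765320 substitutions/site.
Under a molecular clock d = 2μt, so t = d/(2μ) = 0.765320 / (2 × 2.6 × 10^-8) = 14.72 million years.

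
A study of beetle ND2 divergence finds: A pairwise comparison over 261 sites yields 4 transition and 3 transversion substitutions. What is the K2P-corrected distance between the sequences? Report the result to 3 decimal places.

0.027

P = 4/261 ≈ 0.015326 and Q = 3/261 ≈ 0.011494.
Under the Kimura two-parameter model, d = −½ ln(1 − 2P − Q) − ¼ ln(1 − 2Q).
1 − 2P − Q = 0.957854, giving −½ ln(0.957854) = 0.021530.
1 − 2Q = 0.977012, giving −¼ ln(0.977012) = 0.005814.
d = 0.021530 + 0.005814 = 0.027344.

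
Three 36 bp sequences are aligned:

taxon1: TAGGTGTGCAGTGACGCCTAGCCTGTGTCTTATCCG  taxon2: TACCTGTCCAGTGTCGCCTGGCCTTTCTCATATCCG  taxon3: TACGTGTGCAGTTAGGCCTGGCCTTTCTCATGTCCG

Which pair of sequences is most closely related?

taxon1–taxon2: 8/36 differ, p = 0.222, d = 0.264.
taxon1–taxon3: 8/36 differ, p = 0.222, d = 0.264.
taxon2–taxon3: 6/36 differ, p = 0.167, d = 0.188.
The smallest distance is between taxon2 and taxon3.

taxon2 and taxon3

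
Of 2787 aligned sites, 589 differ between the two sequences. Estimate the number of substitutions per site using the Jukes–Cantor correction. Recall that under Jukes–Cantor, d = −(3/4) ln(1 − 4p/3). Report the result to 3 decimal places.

p = 589/2787 ≈ 0.211338.
d = −(3/4) ln(1 − 4p/3) = −0.75 ln(1 − 0.281784) = −0.75 ln(0.718216)
  = −0.75 × (-0.330985) = 0.248239 substitutions/site.

0.248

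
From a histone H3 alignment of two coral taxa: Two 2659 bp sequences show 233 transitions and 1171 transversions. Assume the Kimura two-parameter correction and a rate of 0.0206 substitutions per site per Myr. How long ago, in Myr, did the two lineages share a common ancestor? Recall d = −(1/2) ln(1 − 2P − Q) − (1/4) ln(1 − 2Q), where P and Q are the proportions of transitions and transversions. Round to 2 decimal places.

P = 233/2659 ≈ 0.087627 and Q = 1171/2659 ≈ 0.440391.
Under the Kimura two-parameter model, d = −½ ln(1 − 2P − Q) − ¼ ln(1 − 2Q).
1 − 2P − Q = 0.384355, giving −½ ln(0.384355) = 0.478094.
1 − 2Q = 0.119218, giving −¼ ln(0.119218) = 0.531700.
d = 0.478094 + 0.531700 = 1.009794.
Under a molecular clock d = 2μt, so t = d/(2μ) = 1.009794 / (2 × 0.0206) = 24.51 Myr.

24.51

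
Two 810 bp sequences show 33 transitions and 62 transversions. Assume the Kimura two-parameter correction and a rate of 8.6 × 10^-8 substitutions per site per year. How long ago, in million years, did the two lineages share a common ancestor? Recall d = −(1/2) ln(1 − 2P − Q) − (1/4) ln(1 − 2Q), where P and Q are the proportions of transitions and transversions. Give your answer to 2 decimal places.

P = 33/810 ≈ 0.040741 and Q = 62/810 ≈ 0.076543.
Under the Kimura two-parameter model, d = −½ ln(1 − 2P − Q) − ¼ ln(1 − 2Q).
1 − 2P − Q = 0.841975, giving −½ ln(0.841975) = 0.086002.
1 − 2Q = 0.846914, giving −¼ ln(0.846914) = 0.041539.
d = 0.086002 + 0.041539 = 0.127541.
Under a molecular clock d = 2μt, so t = d/(2μ) = 0.127541 / (2 × 8.6 × 10^-8) = 0.74 million years.

0.74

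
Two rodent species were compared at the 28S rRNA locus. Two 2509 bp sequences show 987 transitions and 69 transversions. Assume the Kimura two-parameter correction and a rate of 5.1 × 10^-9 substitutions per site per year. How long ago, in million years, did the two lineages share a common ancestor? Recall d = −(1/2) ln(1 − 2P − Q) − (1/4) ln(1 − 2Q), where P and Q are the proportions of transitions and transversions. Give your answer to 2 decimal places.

P = 987/2509 ≈ 0.393384 and Q = 69/2509 ≈ 0.027501.
Under the Kimura two-parameter model, d = −½ ln(1 − 2P − Q) − ¼ ln(1 − 2Q).
1 − 2P − Q = 0.185731, giving −½ ln(0.185731) = 0.841728.
1 − 2Q = 0.944998, giving −¼ ln(0.944998) = 0.014143.
d = 0.841728 + 0.014143 = 0.855871.
Under a molecular clock d = 2μt, so t = d/(2μ) = 0.855871 / (2 × 5.1 × 10^-9) = 83.91 million years.

83.91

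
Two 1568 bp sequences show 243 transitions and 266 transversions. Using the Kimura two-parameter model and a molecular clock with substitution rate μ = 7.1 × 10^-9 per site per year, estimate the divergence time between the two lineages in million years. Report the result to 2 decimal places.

P = 243/1568 ≈ 0.154974 and Q = 266/1568 ≈ 0.169643.
Under the Kimura two-parameter model, d = −½ ln(1 − 2P − Q) − ¼ ln(1 − 2Q).
1 − 2P − Q = 0.520409, giving −½ ln(0.520409) = 0.326570.
1 − 2Q = 0.660714, giving −¼ ln(0.660714) = 0.103609.
d = 0.326570 + 0.103609 = 0.430179.
Under a molecular clock d = 2μt, so t = d/(2μ) = 0.430179 / (2 × 7.1 × 10^-9) = 30.29 million years.

30.29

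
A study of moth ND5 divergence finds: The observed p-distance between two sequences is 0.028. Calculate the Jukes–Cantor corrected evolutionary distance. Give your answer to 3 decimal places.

d = −(3/4) ln(1 − 4p/3) = −0.75 ln(1 − 0.037333) = −0.75 ln(0.962667)
  = −0.75 × (-0.038048) = 0.028536 substitutions/site.

0.029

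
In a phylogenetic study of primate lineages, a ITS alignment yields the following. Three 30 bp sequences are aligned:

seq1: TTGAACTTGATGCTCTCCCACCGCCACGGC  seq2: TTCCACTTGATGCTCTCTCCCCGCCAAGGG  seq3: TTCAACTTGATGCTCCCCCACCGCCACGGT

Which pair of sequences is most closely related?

seq1 and seq3

seq1–seq2: 6/30 differ, p = 0.200, d = 0.233.
seq1–seq3: 3/30 differ, p = 0.100, d = 0.107.
seq2–seq3: 6/30 differ, p = 0.200, d = 0.233.
The smallest distance is between seq1 and seq3.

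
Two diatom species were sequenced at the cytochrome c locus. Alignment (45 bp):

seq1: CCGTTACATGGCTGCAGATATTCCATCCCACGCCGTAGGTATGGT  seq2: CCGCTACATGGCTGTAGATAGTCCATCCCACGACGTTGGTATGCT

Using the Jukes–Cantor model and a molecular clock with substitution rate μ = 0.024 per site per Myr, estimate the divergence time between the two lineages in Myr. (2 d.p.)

3.06

The sequences differ at 6 of 45 sites (4, 15, 21, 33, 37, 44), so p = 6/45 ≈ 0.133333.
d = −(3/4) ln(1 − 4p/3) = −0.75 ln(1 − 0.177777) = −0.75 ln(0.822223)
  = −0.75 × (-0.195744) = 0.146808 substitutions/site.
Under a molecular clock d = 2μt, so t = d/(2μ) = 0.146808 / (2 × 0.024) = 3.06 Myr.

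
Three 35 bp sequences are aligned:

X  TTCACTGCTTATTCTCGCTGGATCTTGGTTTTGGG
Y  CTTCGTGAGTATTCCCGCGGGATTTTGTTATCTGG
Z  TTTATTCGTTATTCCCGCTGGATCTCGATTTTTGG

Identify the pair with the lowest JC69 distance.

X and Z

X–Y: 13/35 differ, p = 0.371, d = 0.513.
X–Z: 8/35 differ, p = 0.229, d = 0.273.
Y–Z: 12/35 differ, p = 0.343, d = 0.458.
The smallest distance is between X and Z.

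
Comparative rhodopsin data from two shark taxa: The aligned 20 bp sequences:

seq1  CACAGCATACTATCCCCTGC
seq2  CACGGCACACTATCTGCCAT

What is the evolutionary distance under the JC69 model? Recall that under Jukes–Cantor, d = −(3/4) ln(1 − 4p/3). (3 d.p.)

The sequences differ at 7 of 20 sites (4, 8, 15, 16, 18, 19, 20), so p = 7/20 = 0.35.
d = −(3/4) ln(1 − 4p/3) = −0.75 ln(1 − 0.466667) = −0.75 ln(0.533333)
  = −0.75 × (-0.628609) = 0.471457 substitutions/site.

0.471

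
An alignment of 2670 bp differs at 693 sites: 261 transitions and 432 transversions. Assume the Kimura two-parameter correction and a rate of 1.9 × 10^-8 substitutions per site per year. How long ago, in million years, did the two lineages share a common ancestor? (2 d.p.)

P = 261/2670 ≈ 0.097753 and Q = 432/2670 ≈ 0.161798.
Under the Kimura two-parameter model, d = −½ ln(1 − 2P − Q) − ¼ ln(1 − 2Q).
1 − 2P − Q = 0.642696, giving −½ ln(0.642696) = 0.221042.
1 − 2Q = 0.676404, giving −¼ ln(0.676404) = 0.097741.
d = 0.221042 + 0.097741 = 0.318783.
Under a molecular clock d = 2μt, so t = d/(2μ) = 0.318783 / (2 × 1.9 × 10^-8) = 8.39 million years.

8.39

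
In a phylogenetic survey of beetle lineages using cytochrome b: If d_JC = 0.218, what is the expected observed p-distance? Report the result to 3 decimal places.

0.189

p = (3/4)(1 − e^(−4d/3)) = 0.75 × (1 − e^(-0.290667)) = 0.75 × (1 − 0.747765) = 0.189176.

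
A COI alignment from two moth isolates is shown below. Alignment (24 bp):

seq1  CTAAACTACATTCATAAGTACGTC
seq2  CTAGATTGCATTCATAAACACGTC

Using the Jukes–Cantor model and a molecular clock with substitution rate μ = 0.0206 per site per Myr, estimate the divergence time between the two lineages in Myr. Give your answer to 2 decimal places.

The sequences differ at 5 of 24 sites (4, 6, 8, 18, 19), so p = 5/24 ≈ 0.208333.
d = −(3/4) ln(1 − 4p/3) = −0.75 ln(1 − 0.277777) = −0.75 ln(0.722223)
  = −0.75 × (-0.325421) = 0.244066 substitutions/site.
Under a molecular clock d = 2μt, so t = d/(2μ) = 0.244066 / (2 × 0.0206) = 5.92 Myr.

5.92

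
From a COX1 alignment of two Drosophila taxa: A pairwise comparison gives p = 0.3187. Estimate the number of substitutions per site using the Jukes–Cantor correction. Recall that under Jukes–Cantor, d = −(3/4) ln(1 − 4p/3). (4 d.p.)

d = −(3/4) ln(1 − 4p/3) = −0.75 ln(1 − 0.424933) = −0.75 ln(0.575067)
  = −0.75 × (-0.553269) = 0.414952 substitutions/site.

0.4150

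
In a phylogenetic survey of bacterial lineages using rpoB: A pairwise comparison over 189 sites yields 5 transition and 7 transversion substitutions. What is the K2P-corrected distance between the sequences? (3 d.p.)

P = 5/189 ≈ 0.026455 and Q = 7/189 ≈ 0.037037.
Under the Kimura two-parameter model, d = −½ ln(1 − 2P − Q) − ¼ ln(1 − 2Q).
1 − 2P − Q = 0.910053, giving −½ ln(0.910053) = 0.047126.
1 − 2Q = 0.925926, giving −¼ ln(0.925926) = 0.019240.
d = 0.047126 + 0.019240 = 0.066366.

0.066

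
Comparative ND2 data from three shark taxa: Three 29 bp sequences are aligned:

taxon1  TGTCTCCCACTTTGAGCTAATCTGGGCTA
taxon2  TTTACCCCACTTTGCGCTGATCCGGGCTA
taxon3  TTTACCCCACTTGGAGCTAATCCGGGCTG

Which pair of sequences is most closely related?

taxon1–taxon2: 6/29 differ, p = 0.207, d = 0.242.
taxon1–taxon3: 6/29 differ, p = 0.207, d = 0.242.
taxon2–taxon3: 4/29 differ, p = 0.138, d = 0.152.
The smallest distance is between taxon2 and taxon3.

taxon2 and taxon3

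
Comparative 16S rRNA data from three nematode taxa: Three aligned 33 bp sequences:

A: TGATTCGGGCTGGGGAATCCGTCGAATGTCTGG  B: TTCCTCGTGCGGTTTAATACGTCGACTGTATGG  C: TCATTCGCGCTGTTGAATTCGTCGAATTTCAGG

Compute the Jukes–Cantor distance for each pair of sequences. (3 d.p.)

d(A,B) = 0.441, d(A,C) = 0.249, d(B,C) = 0.441

A–B: 11/33 sites differ → p ≈ 0.333333, d = −0.75 ln(1 − 0.444444) = 0.440839 ≈ 0.441.
A–C: 7/33 sites differ → p ≈ 0.212121, d = −0.75 ln(1 − 0.282828) = 0.249330 ≈ 0.249.
B–C: 11/33 sites differ → p ≈ 0.333333, d = −0.75 ln(1 − 0.444444) = 0.440839 ≈ 0.441.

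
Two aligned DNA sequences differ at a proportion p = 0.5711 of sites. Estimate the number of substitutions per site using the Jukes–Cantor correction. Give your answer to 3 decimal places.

1.075

d = −(3/4) ln(1 − 4p/3) = −0.75 ln(1 − 0.761467) = −0.75 ln(0.238533)
  = −0.75 × (-1.433248) = 1.074936 substitutions/site.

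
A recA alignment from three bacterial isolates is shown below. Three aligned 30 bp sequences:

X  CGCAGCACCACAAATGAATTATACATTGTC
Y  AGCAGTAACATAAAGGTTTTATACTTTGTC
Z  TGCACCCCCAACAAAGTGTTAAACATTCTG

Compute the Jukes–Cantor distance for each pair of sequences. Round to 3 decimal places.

X–Y: 8/30 sites differ → p ≈ 0.266667, d = −0.75 ln(1 − 0.355556) = 0.329526 ≈ 0.330.
X–Z: 11/30 sites differ → p ≈ 0.366667, d = −0.75 ln(1 − 0.488889) = 0.503376 ≈ 0.503.
Y–Z: 13/30 sites differ → p ≈ 0.433333, d = −0.75 ln(1 − 0.577777) = 0.646666 ≈ 0.647.

d(X,Y) = 0.330, d(X,Z) = 0.503, d(Y,Z) = 0.647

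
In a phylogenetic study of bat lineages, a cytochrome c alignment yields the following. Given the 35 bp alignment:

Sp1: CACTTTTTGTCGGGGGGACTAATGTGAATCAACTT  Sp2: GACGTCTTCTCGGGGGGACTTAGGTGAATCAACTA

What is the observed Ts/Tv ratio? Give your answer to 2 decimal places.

0.17

Transitions are A↔G and C↔T; transversions are all other mismatches.
Transitions: 1. Transversions: 6.
R = 1/6 = 0.166666… ≈ 0.17 (to 2 d.p.).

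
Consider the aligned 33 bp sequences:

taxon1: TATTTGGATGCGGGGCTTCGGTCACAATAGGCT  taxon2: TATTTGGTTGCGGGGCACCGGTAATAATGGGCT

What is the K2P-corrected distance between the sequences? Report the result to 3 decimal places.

0.209

Of 33 sites, 3 differences are transitions and 3 are transversions, so P = 3/33 ≈ 0.090909 and Q = 3/33 ≈ 0.090909.
Under the Kimura two-parameter model, d = −½ ln(1 − 2P − Q) − ¼ ln(1 − 2Q).
1 − 2P − Q = 0.727273, giving −½ ln(0.727273) = 0.159227.
1 − 2Q = 0.818182, giving −¼ ln(0.818182) = 0.050168.
d = 0.159227 + 0.050168 = 0.209395.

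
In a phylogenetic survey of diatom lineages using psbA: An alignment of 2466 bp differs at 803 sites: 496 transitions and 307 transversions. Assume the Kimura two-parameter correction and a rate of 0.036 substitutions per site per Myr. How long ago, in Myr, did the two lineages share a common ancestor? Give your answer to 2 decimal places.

6.19

P = 496/2466 ≈ 0.201135 and Q = 307/2466 ≈ 0.124493.
Under the Kimura two-parameter model, d = −½ ln(1 − 2P − Q) − ¼ ln(1 − 2Q).
1 − 2P − Q = 0.473237, giving −½ ln(0.473237) = 0.374079.
1 − 2Q = 0.751014, giving −¼ ln(0.751014) = 0.071583.
d = 0.374079 + 0.071583 = 0.445662.
Under a molecular clock d = 2μt, so t = d/(2μ) = 0.445662 / (2 × 0.036) = 6.19 Myr.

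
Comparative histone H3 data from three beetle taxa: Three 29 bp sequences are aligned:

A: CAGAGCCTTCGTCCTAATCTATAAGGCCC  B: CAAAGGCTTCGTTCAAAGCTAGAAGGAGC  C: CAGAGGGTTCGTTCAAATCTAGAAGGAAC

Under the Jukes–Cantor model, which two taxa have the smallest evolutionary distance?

A–B: 8/29 differ, p = 0.276, d = 0.344.
A–C: 7/29 differ, p = 0.241, d = 0.291.
B–C: 4/29 differ, p = 0.138, d = 0.152.
The smallest distance is between B and C.

B and C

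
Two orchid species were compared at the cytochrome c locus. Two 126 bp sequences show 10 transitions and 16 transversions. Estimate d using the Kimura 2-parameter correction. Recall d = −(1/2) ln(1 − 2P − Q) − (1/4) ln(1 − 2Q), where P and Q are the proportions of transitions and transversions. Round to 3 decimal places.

0.241

P = 10/126 ≈ 0.079365 and Q = 16/126 ≈ 0.126984.
Under the Kimura two-parameter model, d = −½ ln(1 − 2P − Q) − ¼ ln(1 − 2Q).
1 − 2P − Q = 0.714286, giving −½ ln(0.714286) = 0.168236.
1 − 2Q = 0.746032, giving −¼ ln(0.746032) = 0.073247.
d = 0.168236 + 0.073247 = 0.241483.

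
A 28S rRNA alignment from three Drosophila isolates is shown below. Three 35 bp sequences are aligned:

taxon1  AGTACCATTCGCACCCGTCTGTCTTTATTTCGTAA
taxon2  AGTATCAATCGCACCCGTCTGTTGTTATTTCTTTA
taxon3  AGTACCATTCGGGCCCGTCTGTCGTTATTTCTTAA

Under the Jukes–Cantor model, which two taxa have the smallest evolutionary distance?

taxon1 and taxon3

taxon1–taxon2: 6/35 differ, p = 0.171, d = 0.195.
taxon1–taxon3: 4/35 differ, p = 0.114, d = 0.124.
taxon2–taxon3: 6/35 differ, p = 0.171, d = 0.195.
The smallest distance is between taxon1 and taxon3.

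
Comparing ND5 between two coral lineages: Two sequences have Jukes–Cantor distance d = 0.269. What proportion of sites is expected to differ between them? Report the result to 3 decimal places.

0.226

p = (3/4)(1 − e^(−4d/3)) = 0.75 × (1 − e^(-0.358667)) = 0.75 × (1 − 0.698607) = 0.226045.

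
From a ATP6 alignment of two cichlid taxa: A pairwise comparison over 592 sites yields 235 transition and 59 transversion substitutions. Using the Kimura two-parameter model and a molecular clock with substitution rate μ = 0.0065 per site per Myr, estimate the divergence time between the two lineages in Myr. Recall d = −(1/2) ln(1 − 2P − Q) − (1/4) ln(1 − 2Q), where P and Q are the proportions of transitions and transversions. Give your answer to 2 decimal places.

P = 235/592 ≈ 0.396959 and Q = 59/592 ≈ 0.099662.
Under the Kimura two-parameter model, d = −½ ln(1 − 2P − Q) − ¼ ln(1 − 2Q).
1 − 2P − Q = 0.10642, giving −½ ln(0.10642) = 1.120181.
1 − 2Q = 0.800676, giving −¼ ln(0.800676) = 0.055575.
d = 1.120181 + 0.055575 = 1.175756.
Under a molecular clock d = 2μt, so t = d/(2μ) = 1.175756 / (2 × 0.0065) = 90.44 Myr.

90.44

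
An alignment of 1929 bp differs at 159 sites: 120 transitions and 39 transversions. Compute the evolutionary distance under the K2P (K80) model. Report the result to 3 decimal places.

0.088

P = 120/1929 ≈ 0.062208 and Q = 39/1929 ≈ 0.020218.
Under the Kimura two-parameter model, d = −½ ln(1 − 2P − Q) − ¼ ln(1 − 2Q).
1 − 2P − Q = 0.855366, giving −½ ln(0.855366) = 0.078113.
1 − 2Q = 0.959564, giving −¼ ln(0.959564) = 0.010319.
d = 0.078113 + 0.010319 = 0.088432.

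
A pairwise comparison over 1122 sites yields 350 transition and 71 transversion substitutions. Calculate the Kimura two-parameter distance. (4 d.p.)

0.6149

P = 350/1122 ≈ 0.311943 and Q = 71/1122 ≈ 0.06328.
Under the Kimura two-parameter model, d = −½ ln(1 − 2P − Q) − ¼ ln(1 − 2Q).
1 − 2P − Q = 0.312834, giving −½ ln(0.312834) = 0.581041.
1 − 2Q = 0.87344, giving −¼ ln(0.87344) = 0.033829.
d = 0.581041 + 0.033829 = 0.614870.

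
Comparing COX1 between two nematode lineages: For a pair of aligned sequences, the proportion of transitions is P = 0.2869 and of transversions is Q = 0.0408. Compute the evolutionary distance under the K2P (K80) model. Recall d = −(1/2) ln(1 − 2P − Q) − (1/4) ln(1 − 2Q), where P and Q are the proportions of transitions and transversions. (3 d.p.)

Under the Kimura two-parameter model, d = −½ ln(1 − 2P − Q) − ¼ ln(1 − 2Q).
1 − 2P − Q = 0.3854, giving −½ ln(0.3854) = 0.476737.
1 − 2Q = 0.9184, giving −¼ ln(0.9184) = 0.021281.
d = 0.476737 + 0.021281 = 0.498018.

0.498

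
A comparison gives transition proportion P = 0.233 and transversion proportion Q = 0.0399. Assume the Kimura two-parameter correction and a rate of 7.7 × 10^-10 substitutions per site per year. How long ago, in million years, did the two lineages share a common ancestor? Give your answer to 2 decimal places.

Under the Kimura two-parameter model, d = −½ ln(1 − 2P − Q) − ¼ ln(1 − 2Q).
1 − 2P − Q = 0.4941, giving −½ ln(0.4941) = 0.352509.
1 − 2Q = 0.9202, giving −¼ ln(0.9202) = 0.020791.
d = 0.352509 + 0.020791 = 0.373300.
Under a molecular clock d = 2μt, so t = d/(2μ) = 0.373300 / (2 × 7.7 × 10^-10) = 242.40 million years.

242.40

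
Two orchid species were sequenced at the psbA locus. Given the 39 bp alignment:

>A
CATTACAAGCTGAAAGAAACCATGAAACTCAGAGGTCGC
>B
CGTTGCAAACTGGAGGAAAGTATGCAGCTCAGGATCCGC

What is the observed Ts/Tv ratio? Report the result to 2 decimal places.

Transitions are A↔G and C↔T; transversions are all other mismatches.
Transitions: 10. Transversions: 3.
R = 10/3 = 3.333333… ≈ 3.33 (to 2 d.p.).

3.33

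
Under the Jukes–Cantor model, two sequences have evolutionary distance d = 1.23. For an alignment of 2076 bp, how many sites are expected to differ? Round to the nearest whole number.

Invert JC69: p = (3/4)(1 − e^(−4d/3)) = 0.75 × (1 − e^(-1.64)) = 0.75 × (1 − 0.193980) = 0.604515.
Expected differing sites = pL ≈ 0.604515 × 2076 = 1254.97314 ≈ 1255.

1255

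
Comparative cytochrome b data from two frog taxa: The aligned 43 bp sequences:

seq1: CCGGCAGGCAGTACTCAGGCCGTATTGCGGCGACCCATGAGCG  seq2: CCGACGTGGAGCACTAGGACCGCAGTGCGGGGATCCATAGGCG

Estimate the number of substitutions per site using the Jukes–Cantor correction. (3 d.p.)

0.427

The sequences differ at 14 of 43 sites, so p = 14/43 ≈ 0.325581.
d = −(3/4) ln(1 − 4p/3) = −0.75 ln(1 − 0.434108) = −0.75 ln(0.565892)
  = −0.75 × (-0.569352) = 0.427014 substitutions/site.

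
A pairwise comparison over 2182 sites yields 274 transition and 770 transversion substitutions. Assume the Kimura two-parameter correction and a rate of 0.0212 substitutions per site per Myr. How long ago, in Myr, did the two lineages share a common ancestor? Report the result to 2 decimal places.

P = 274/2182 ≈ 0.125573 and Q = 770/2182 ≈ 0.352887.
Under the Kimura two-parameter model, d = −½ ln(1 − 2P − Q) − ¼ ln(1 − 2Q).
1 − 2P − Q = 0.395967, giving −½ ln(0.395967) = 0.463212.
1 − 2Q = 0.294226, giving −¼ ln(0.294226) = 0.305852.
d = 0.463212 + 0.305852 = 0.769064.
Under a molecular clock d = 2μt, so t = d/(2μ) = 0.769064 / (2 × 0.0212) = 18.14 Myr.

18.14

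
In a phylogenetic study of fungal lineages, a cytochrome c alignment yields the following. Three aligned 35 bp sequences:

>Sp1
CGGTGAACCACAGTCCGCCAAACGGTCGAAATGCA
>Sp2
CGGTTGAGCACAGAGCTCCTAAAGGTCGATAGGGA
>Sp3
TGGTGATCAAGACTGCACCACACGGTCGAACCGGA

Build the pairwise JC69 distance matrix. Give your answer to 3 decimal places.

Sp1–Sp2: 11/35 sites differ → p ≈ 0.314286, d = −0.75 ln(1 − 0.419048) = 0.407315 ≈ 0.407.
Sp1–Sp3: 11/35 sites differ → p ≈ 0.314286, d = −0.75 ln(1 − 0.419048) = 0.407315 ≈ 0.407.
Sp2–Sp3: 16/35 sites differ → p ≈ 0.457143, d = −0.75 ln(1 − 0.609524) = 0.705292 ≈ 0.705.

d(Sp1,Sp2) = 0.407, d(Sp1,Sp3) = 0.407, d(Sp2,Sp3) = 0.705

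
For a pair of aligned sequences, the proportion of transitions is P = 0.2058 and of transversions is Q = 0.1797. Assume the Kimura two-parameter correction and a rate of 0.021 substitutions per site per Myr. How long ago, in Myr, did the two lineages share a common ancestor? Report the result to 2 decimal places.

Under the Kimura two-parameter model, d = −½ ln(1 − 2P − Q) − ¼ ln(1 − 2Q).
1 − 2P − Q = 0.4087, giving −½ ln(0.4087) = 0.447387.
1 − 2Q = 0.6406, giving −¼ ln(0.6406) = 0.111338.
d = 0.447387 + 0.111338 = 0.558725.
Under a molecular clock d = 2μt, so t = d/(2μ) = 0.558725 / (2 × 0.021) = 13.30 Myr.

13.30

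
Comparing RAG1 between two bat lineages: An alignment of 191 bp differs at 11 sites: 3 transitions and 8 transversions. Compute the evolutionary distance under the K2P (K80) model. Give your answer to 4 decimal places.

0.0599

P = 3/191 ≈ 0.015707 and Q = 8/191 ≈ 0.041885.
Under the Kimura two-parameter model, d = −½ ln(1 − 2P − Q) − ¼ ln(1 − 2Q).
1 − 2P − Q = 0.926701, giving −½ ln(0.926701) = 0.038062.
1 − 2Q = 0.91623, giving −¼ ln(0.91623) = 0.021872.
d = 0.038062 + 0.021872 = 0.059934.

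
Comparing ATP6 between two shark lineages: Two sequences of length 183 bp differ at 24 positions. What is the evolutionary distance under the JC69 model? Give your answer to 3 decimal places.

0.144

p = 24/183 ≈ 0.131148.
d = −(3/4) ln(1 − 4p/3) = −0.75 ln(1 − 0.174864) = −0.75 ln(0.825136)
  = −0.75 × (-0.192207) = 0.144155 substitutions/site.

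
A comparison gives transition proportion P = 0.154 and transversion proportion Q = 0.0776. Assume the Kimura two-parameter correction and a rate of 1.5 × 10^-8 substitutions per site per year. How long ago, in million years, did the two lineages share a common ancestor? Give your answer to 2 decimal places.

Under the Kimura two-parameter model, d = −½ ln(1 − 2P − Q) − ¼ ln(1 − 2Q).
1 − 2P − Q = 0.6144, giving −½ ln(0.6144) = 0.243555.
1 − 2Q = 0.8448, giving −¼ ln(0.8448) = 0.042164.
d = 0.243555 + 0.042164 = 0.285719.
Under a molecular clock d = 2μt, so t = d/(2μ) = 0.285719 / (2 × 1.5 × 10^-8) = 9.52 million years.

9.52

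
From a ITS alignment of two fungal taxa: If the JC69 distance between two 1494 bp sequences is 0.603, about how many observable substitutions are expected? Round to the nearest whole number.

Invert JC69: p = (3/4)(1 − e^(−4d/3)) = 0.75 × (1 − e^(-0.804)) = 0.75 × (1 − 0.447535) = 0.414349.
Expected differing sites = pL ≈ 0.414349 × 1494 = 619.037406 ≈ 619.

619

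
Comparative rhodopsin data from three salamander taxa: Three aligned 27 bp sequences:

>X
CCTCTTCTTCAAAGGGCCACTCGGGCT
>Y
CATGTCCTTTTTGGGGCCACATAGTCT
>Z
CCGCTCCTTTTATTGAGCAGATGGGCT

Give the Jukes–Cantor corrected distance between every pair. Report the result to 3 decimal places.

X–Y: 11/27 sites differ → p ≈ 0.407407, d = −0.75 ln(1 − 0.543209) = 0.587647 ≈ 0.588.
X–Z: 11/27 sites differ → p ≈ 0.407407, d = −0.75 ln(1 − 0.543209) = 0.587647 ≈ 0.588.
Y–Z: 11/27 sites differ → p ≈ 0.407407, d = −0.75 ln(1 − 0.543209) = 0.587647 ≈ 0.588.

d(X,Y) = 0.588, d(X,Z) = 0.588, d(Y,Z) = 0.588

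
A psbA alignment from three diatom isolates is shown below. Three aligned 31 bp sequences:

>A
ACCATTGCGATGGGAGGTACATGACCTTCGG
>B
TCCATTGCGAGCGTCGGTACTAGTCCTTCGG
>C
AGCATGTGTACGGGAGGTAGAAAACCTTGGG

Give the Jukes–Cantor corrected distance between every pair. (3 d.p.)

A–B: 8/31 sites differ → p ≈ 0.258065, d = −0.75 ln(1 − 0.344087) = 0.316295 ≈ 0.316.
A–C: 10/31 sites differ → p ≈ 0.322581, d = −0.75 ln(1 − 0.430108) = 0.421731 ≈ 0.422.
B–C: 15/31 sites differ → p ≈ 0.483871, d = −0.75 ln(1 − 0.645161) = 0.777068 ≈ 0.777.

d(A,B) = 0.316, d(A,C) = 0.422, d(B,C) = 0.777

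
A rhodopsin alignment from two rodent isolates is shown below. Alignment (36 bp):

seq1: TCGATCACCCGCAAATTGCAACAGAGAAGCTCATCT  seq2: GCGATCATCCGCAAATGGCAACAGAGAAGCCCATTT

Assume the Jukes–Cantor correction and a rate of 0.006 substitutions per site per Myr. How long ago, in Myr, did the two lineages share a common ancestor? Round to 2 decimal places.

The sequences differ at 5 of 36 sites (1, 8, 17, 31, 35), so p = 5/36 ≈ 0.138889.
d = −(3/4) ln(1 − 4p/3) = −0.75 ln(1 − 0.185185) = −0.75 ln(0.814815)
  = −0.75 × (-0.204794) = 0.153596 substitutions/site.
Under a molecular clock d = 2μt, so t = d/(2μ) = 0.153596 / (2 × 0.006) = 12.80 Myr.

12.80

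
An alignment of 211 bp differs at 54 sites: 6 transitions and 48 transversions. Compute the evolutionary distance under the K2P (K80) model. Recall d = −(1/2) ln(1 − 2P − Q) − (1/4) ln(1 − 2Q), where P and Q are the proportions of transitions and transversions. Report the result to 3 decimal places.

P = 6/211 ≈ 0.028436 and Q = 48/211 ≈ 0.227488.
Under the Kimura two-parameter model, d = −½ ln(1 − 2P − Q) − ¼ ln(1 − 2Q).
1 − 2P − Q = 0.71564, giving −½ ln(0.71564) = 0.167289.
1 − 2Q = 0.545024, giving −¼ ln(0.545024) = 0.151731.
d = 0.167289 + 0.151731 = 0.319020.

0.319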